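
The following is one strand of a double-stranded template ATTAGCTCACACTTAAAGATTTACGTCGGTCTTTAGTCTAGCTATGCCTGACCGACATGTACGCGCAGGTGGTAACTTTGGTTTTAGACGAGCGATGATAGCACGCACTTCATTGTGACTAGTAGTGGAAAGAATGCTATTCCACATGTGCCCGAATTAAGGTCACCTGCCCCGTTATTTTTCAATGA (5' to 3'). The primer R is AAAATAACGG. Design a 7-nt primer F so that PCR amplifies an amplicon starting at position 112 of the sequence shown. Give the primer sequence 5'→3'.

The reverse primer's reverse complement CCGTTATTTT matches the template at positions 172–181; the product starts at position 112.
The forward primer is identical to the top strand over positions 112–118: ATTGTGA.

5'-ATTGTGA-3'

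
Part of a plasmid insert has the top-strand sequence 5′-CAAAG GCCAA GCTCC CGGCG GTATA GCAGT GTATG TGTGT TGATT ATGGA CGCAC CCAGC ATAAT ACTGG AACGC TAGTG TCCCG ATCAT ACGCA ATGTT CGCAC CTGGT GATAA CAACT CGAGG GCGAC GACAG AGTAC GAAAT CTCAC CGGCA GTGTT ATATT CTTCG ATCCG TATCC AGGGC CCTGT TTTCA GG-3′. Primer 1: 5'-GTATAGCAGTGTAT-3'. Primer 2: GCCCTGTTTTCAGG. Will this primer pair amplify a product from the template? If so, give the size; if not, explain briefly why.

No product — both primers anneal to the same strand and extend in the same direction.

Primer 1 (GTATAGCAGTGTAT) matches the top strand at positions 21–34 (3' end points downstream).
Primer 2 (GCCCTGTTTTCAGG) also matches the top strand directly, at positions 184–197 — its reverse complement CCTGAAAACAGGGC is not present.
Both primers anneal to the bottom strand with 3' ends pointing the same way, so neither can prime synthesis back toward the other.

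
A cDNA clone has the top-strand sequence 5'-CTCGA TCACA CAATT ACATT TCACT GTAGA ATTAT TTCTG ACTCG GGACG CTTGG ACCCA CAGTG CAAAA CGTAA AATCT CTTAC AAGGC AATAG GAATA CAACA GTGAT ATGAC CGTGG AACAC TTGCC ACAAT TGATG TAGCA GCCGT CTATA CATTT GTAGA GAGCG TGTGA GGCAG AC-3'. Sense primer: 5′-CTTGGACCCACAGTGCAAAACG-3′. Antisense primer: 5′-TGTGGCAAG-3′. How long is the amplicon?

83 bp

Forward primer CTTGGACCCACAGTGCAAAACG is found on the top strand at positions 51–72.
Reverse complement of the reverse primer: CTTGCCACA. This occurs on the top strand at positions 125–133.
Product length = (reverse-primer end) − (forward-primer start) + 1 = 133 − 51 + 1 = 83 bp.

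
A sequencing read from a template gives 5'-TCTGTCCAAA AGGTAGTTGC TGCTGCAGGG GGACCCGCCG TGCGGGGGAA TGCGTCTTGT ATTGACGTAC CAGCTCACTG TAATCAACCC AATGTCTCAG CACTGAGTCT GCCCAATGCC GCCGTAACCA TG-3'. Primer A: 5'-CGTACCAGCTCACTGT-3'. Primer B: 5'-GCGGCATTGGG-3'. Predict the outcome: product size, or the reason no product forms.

Primer A (CGTACCAGCTCACTGT) matches the top strand at positions 66–81; it acts as a forward primer.
Primer B's reverse complement is CCCAATGCCGC, matching the top strand at positions 112–122; it acts as a reverse primer.
The 3' ends face each other across positions 66–122, giving a 57 bp product.

Yes — a 57 bp product.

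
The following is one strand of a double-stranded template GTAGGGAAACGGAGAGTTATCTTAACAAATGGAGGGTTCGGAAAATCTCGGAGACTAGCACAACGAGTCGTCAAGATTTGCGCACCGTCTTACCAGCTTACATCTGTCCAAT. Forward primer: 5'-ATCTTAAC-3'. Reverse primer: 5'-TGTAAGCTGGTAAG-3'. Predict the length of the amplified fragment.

84 bp

Forward primer ATCTTAAC is found on the top strand at positions 19–26.
Taking the reverse complement of TGTAAGCTGGTAAG gives CTTACCAGCTTACA, found at positions 89–102 on the template; the primer anneals here to the top strand with its 3' end pointing upstream.
Product length = (reverse-primer end) − (forward-primer start) + 1 = 102 − 19 + 1 = 84 bp.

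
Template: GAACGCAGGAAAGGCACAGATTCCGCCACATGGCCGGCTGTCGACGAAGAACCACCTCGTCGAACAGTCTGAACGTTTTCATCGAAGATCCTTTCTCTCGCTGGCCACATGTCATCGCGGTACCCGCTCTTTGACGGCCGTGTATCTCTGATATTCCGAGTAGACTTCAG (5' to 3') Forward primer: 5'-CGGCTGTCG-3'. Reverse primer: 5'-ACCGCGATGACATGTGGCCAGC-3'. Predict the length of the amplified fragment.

87 bp

Scanning the template, CGGCTGTCG occurs at positions 35–43; this primer anneals to the bottom strand there with its 3' end pointing downstream.
Taking the reverse complement of ACCGCGATGACATGTGGCCAGC gives GCTGGCCACATGTCATCGCGGT, found at positions 100–121 on the template; the primer anneals here to the top strand with its 3' end pointing upstream.
Product length = (reverse-primer end) − (forward-primer start) + 1 = 121 − 35 + 1 = 87 bp.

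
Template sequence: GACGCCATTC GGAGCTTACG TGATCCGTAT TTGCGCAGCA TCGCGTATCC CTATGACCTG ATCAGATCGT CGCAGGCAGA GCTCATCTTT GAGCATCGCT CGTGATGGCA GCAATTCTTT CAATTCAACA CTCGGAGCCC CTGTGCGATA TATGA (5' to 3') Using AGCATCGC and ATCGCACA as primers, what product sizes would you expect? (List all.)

113 bp, 58 bp

The forward primer AGCATCGC matches the top strand at positions 37–44, 92–99.
The reverse primer's reverse complement is TGTGCGAT, matching at positions 142–149.
Each forward site pairs with the reverse site to give a product ending at position 149: sizes 113, 58 bp.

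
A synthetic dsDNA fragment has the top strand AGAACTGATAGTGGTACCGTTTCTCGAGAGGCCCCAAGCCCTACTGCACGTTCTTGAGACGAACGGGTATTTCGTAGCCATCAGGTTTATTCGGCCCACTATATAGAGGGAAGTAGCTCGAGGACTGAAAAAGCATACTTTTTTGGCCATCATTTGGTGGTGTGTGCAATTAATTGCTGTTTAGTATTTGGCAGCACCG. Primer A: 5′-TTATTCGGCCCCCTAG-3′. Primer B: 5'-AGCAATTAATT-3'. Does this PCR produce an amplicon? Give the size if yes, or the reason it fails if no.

No product — primer A has no binding site in the template.

Primer A (TTATTCGGCCCCCTAG) does not match the top strand, and its reverse complement CTAGGGGGCCGAATAA does not match either.
With no annealing site for primer A, no amplification occurs.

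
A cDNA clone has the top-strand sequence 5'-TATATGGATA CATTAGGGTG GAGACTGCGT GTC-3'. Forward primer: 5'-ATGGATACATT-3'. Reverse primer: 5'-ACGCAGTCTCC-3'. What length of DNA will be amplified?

Forward primer ATGGATACATT is found on the top strand at positions 4–14.
The reverse primer's reverse complement is GGAGACTGCGT, which matches the template at positions 20–30.
Amplicon spans positions 4–30: 27 bp.

27 bp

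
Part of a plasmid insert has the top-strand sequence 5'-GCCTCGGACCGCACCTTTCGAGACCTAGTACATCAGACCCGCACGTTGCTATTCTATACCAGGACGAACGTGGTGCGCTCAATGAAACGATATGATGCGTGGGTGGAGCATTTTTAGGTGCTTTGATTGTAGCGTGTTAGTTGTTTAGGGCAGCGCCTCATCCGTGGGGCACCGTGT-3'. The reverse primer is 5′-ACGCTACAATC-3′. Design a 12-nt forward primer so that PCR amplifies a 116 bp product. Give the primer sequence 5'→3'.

5'-GAGACCTAGTAC-3'

The reverse primer's reverse complement GATTGTAGCGT matches the template at positions 125–135, so the product ends at position 135.
A 116 bp product then starts at position 135 − 116 + 1 = 20.
The forward primer is identical to the top strand there: GAGACCTAGTAC.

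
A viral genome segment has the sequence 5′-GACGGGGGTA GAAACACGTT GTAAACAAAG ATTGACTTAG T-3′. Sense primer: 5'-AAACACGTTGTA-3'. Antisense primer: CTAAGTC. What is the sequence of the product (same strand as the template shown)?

Scanning the template, AAACACGTTGTA occurs at positions 12–23; this primer anneals to the bottom strand there with its 3' end pointing downstream.
Reverse complement of the reverse primer: GACTTAG. This occurs on the top strand at positions 34–40.
The product is the template from position 12 through 40 (29 bp).

5'-AAACACGTTGTAAACAAAGATTGACTTAG-3'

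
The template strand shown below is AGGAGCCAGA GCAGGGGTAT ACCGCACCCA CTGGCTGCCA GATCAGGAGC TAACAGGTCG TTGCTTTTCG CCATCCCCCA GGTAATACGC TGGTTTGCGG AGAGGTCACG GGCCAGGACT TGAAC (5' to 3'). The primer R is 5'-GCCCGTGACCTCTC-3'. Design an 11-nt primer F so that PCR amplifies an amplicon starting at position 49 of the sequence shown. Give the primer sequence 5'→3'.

The reverse primer's reverse complement GAGAGGTCACGGGC matches the template at positions 100–113; the product starts at position 49.
The forward primer is identical to the top strand over positions 49–59: GCTAACAGGTC.

5'-GCTAACAGGTC-3'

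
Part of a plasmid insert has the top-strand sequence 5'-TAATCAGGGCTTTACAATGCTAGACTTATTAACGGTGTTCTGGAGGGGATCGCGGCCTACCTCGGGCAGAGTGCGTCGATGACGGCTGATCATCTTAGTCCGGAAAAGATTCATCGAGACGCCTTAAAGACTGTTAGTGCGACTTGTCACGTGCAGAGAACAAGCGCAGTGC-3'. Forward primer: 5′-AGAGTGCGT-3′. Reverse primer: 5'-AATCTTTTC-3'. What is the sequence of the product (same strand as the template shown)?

Forward primer AGAGTGCGT is found on the top strand at positions 68–76.
Reverse complement of the reverse primer: GAAAAGATT. This occurs on the top strand at positions 103–111.
The product is the template from position 68 through 111 (44 bp).

5'-AGAGTGCGTCGATGACGGCTGATCATCTTAGTCCGGAAAAGATT-3'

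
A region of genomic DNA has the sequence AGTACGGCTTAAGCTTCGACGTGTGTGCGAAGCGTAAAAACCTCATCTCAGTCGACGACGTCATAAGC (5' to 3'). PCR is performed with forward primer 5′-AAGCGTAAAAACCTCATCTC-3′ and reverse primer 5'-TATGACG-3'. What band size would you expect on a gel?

The forward primer matches the template at positions 30–49.
The reverse primer's reverse complement is CGTCATA, which matches the template at positions 59–65.
The product runs from position 30 to position 65, so its length is 65 − 30 + 1 = 36 bp.

36 bp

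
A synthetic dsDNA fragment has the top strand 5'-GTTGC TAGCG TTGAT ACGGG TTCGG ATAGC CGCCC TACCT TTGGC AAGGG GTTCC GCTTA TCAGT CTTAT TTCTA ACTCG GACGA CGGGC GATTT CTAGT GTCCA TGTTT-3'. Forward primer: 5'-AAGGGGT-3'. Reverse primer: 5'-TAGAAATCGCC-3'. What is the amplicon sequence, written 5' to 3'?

The forward primer matches the template at positions 46–52.
The reverse primer's reverse complement is GGCGATTTCTA, which matches the template at positions 88–98.
The product is the template from position 46 through 98 (53 bp).

5'-AAGGGGTTCCGCTTATCAGTCTTATTTCTAACTCGGACGACGGGCGATTTCTA-3'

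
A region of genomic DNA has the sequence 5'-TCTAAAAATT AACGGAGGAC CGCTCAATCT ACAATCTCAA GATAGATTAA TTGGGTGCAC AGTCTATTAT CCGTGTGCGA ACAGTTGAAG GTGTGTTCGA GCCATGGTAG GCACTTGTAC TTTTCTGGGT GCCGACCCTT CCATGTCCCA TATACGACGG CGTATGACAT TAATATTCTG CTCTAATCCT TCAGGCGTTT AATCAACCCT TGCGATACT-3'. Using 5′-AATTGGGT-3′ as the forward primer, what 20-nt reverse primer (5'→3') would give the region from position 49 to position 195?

The product's 3' end on the top strand is position 195.
The reverse primer anneals to the top strand over positions 176–195, i.e. to TTCTGCTCTAATCCTTCAGG.
Its sequence written 5'→3' is the reverse complement: CCTGAAGGATTAGAGCAGAA.

5'-CCTGAAGGATTAGAGCAGAA-3'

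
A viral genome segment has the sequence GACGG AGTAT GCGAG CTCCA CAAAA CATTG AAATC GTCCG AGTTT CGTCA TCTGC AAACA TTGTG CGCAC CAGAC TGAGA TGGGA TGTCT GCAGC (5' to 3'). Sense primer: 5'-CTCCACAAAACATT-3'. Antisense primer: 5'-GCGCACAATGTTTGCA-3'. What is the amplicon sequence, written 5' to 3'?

5'-CTCCACAAAACATTGAAATCGTCCGAGTTTCGTCATCTGCAAACATTGTGCGC-3'

Scanning the template, CTCCACAAAACATT occurs at positions 16–29; this primer anneals to the bottom strand there with its 3' end pointing downstream.
Reverse complement of the reverse primer: TGCAAACATTGTGCGC. This occurs on the top strand at positions 53–68.
The product is the template from position 16 through 68 (53 bp).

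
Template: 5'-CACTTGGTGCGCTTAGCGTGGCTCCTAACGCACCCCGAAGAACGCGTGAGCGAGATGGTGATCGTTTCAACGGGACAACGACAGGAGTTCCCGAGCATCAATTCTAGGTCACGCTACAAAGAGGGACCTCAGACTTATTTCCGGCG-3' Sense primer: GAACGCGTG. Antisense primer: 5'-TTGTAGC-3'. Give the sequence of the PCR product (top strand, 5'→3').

5'-GAACGCGTGAGCGAGATGGTGATCGTTTCAACGGGACAACGACAGGAGTTCCCGAGCATCAATTCTAGGTCACGCTACAA-3'

Forward primer GAACGCGTG is found on the top strand at positions 40–48.
The reverse primer's reverse complement is GCTACAA, which matches the template at positions 113–119.
The product is the template from position 40 through 119 (80 bp).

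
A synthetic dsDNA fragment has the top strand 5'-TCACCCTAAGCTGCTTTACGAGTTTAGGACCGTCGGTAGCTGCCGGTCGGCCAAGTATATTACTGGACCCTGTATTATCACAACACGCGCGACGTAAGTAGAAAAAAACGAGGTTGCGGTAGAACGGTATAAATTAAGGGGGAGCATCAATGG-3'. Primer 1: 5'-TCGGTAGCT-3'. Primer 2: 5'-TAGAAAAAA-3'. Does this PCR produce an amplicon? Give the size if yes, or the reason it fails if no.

Primer 1 (TCGGTAGCT) matches the top strand at positions 33–41 (3' end points downstream).
Primer 2 (TAGAAAAAA) also matches the top strand directly, at positions 99–107 — its reverse complement TTTTTTCTA is not present.
Both primers anneal to the bottom strand with 3' ends pointing the same way, so neither can prime synthesis back toward the other.

No product — both primers anneal to the same strand and extend in the same direction.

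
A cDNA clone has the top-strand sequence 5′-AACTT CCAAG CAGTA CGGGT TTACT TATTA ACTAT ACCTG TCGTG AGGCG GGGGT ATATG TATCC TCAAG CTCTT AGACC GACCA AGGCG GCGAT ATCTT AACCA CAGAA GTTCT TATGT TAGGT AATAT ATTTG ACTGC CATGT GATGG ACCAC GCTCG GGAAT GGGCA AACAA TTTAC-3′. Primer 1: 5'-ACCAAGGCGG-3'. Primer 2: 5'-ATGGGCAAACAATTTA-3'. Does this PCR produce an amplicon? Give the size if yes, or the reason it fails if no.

Primer 1 (ACCAAGGCGG) matches the top strand at positions 82–91 (3' end points downstream).
Primer 2 (ATGGGCAAACAATTTA) also matches the top strand directly, at positions 164–179 — its reverse complement TAAATTGTTTGCCCAT is not present.
Both primers anneal to the bottom strand with 3' ends pointing the same way, so neither can prime synthesis back toward the other.

No product — both primers anneal to the same strand and extend in the same direction.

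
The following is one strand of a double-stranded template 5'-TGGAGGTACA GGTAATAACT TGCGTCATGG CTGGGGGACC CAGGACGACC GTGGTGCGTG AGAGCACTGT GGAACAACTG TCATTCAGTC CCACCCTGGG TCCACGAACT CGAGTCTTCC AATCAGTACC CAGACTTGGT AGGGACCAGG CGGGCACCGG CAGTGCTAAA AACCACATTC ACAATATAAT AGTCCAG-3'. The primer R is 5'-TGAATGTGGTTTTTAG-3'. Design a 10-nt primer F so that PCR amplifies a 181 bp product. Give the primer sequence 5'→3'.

The reverse primer's reverse complement CTAAAAACCACATTCA matches the template at positions 166–181, so the product ends at position 181.
A 181 bp product then starts at position 181 − 181 + 1 = 1.
The forward primer is identical to the top strand there: TGGAGGTACA.

5'-TGGAGGTACA-3'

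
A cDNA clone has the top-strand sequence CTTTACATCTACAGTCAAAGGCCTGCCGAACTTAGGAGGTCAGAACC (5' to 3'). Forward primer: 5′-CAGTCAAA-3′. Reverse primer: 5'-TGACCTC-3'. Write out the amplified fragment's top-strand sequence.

5'-CAGTCAAAGGCCTGCCGAACTTAGGAGGTCA-3'

Scanning the template, CAGTCAAA occurs at positions 12–19; this primer anneals to the bottom strand there with its 3' end pointing downstream.
The reverse primer's reverse complement is GAGGTCA, which matches the template at positions 36–42.
The product is the template from position 12 through 42 (31 bp).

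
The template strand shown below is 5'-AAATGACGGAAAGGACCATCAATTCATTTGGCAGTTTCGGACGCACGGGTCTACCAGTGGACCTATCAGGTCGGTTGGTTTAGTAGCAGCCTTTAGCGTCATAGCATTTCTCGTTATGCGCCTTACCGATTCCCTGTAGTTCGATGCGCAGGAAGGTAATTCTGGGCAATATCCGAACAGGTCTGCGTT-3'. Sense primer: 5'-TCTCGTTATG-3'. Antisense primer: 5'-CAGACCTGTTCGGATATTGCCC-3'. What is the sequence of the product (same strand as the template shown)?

5'-TCTCGTTATGCGCCTTACCGATTCCCTGTAGTTCGATGCGCAGGAAGGTAATTCTGGGCAATATCCGAACAGGTCTG-3'

The forward primer matches the template at positions 109–118.
Taking the reverse complement of CAGACCTGTTCGGATATTGCCC gives GGGCAATATCCGAACAGGTCTG, found at positions 164–185 on the template; the primer anneals here to the top strand with its 3' end pointing upstream.
The product is the template from position 109 through 185 (77 bp).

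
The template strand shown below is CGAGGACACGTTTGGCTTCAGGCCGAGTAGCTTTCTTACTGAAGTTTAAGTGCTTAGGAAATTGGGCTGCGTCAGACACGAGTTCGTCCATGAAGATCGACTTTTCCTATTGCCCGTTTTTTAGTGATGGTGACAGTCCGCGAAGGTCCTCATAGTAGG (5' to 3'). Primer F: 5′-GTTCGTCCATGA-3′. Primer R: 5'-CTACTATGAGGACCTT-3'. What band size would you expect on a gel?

Forward primer GTTCGTCCATGA is found on the top strand at positions 82–93.
The reverse primer's reverse complement is AAGGTCCTCATAGTAG, which matches the template at positions 143–158.
Product length = (reverse-primer end) − (forward-primer start) + 1 = 158 − 82 + 1 = 77 bp.

77 bp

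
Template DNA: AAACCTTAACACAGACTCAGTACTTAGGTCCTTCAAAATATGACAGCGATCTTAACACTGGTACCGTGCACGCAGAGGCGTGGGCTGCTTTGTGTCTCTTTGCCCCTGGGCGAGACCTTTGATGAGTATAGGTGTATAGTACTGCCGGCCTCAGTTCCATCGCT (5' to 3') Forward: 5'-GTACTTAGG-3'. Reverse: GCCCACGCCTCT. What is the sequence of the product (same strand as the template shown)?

Forward primer GTACTTAGG is found on the top strand at positions 20–28.
The reverse primer's reverse complement is AGAGGCGTGGGC, which matches the template at positions 74–85.
The product is the template from position 20 through 85 (66 bp).

5'-GTACTTAGGTCCTTCAAAATATGACAGCGATCTTAACACTGGTACCGTGCACGCAGAGGCGTGGGC-3'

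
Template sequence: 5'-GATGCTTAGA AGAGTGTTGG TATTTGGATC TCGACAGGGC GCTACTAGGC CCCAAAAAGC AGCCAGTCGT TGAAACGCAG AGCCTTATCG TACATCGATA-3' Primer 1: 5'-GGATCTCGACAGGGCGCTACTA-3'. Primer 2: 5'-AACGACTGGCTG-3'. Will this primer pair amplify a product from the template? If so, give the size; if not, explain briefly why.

Yes — a 46 bp product.

Primer 1 (GGATCTCGACAGGGCGCTACTA) matches the top strand at positions 26–47; it acts as a forward primer.
Primer 2's reverse complement is CAGCCAGTCGTT, matching the top strand at positions 60–71; it acts as a reverse primer.
The 3' ends face each other across positions 26–71, giving a 46 bp product.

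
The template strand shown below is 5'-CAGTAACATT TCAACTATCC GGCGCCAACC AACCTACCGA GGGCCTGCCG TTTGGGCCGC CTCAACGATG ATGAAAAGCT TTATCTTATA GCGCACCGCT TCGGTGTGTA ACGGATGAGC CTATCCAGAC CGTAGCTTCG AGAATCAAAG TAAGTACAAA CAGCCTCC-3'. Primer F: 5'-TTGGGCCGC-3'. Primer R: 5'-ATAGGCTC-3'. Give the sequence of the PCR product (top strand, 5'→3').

The forward primer matches the template at positions 52–60.
Taking the reverse complement of ATAGGCTC gives GAGCCTAT, found at positions 117–124 on the template; the primer anneals here to the top strand with its 3' end pointing upstream.
The product is the template from position 52 through 124 (73 bp).

5'-TTGGGCCGCCTCAACGATGATGAAAAGCTTTATCTTATAGCGCACCGCTTCGGTGTGTAACGGATGAGCCTAT-3'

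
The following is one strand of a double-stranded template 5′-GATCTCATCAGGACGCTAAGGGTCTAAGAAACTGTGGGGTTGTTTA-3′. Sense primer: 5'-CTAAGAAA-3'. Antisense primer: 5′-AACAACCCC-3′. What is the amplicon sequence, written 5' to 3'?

Scanning the template, CTAAGAAA occurs at positions 24–31; this primer anneals to the bottom strand there with its 3' end pointing downstream.
Reverse complement of the reverse primer: GGGGTTGTT. This occurs on the top strand at positions 36–44.
The product is the template from position 24 through 44 (21 bp).

5'-CTAAGAAACTGTGGGGTTGTT-3'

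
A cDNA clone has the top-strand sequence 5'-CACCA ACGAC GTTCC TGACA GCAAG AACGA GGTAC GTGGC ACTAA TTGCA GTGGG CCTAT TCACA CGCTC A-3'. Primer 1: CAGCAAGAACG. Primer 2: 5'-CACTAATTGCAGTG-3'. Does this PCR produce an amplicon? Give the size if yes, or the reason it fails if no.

Primer 1 (CAGCAAGAACG) matches the top strand at positions 19–29 (3' end points downstream).
Primer 2 (CACTAATTGCAGTG) also matches the top strand directly, at positions 40–53 — its reverse complement CACTGCAATTAGTG is not present.
Both primers anneal to the bottom strand with 3' ends pointing the same way, so neither can prime synthesis back toward the other.

No product — both primers anneal to the same strand and extend in the same direction.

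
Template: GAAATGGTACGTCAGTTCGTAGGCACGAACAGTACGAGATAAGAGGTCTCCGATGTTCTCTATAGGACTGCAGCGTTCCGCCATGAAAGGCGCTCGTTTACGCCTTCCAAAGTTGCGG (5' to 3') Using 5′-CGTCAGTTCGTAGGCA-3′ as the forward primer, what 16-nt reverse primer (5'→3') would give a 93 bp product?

5'-CGTAAACGAGCGCCTT-3'

The forward primer binds at positions 10–25, so a 93 bp product ends at position 10 + 93 − 1 = 102.
The reverse primer anneals to the top strand over positions 87–102, i.e. to AAGGCGCTCGTTTACG.
Its sequence written 5'→3' is the reverse complement: CGTAAACGAGCGCCTT.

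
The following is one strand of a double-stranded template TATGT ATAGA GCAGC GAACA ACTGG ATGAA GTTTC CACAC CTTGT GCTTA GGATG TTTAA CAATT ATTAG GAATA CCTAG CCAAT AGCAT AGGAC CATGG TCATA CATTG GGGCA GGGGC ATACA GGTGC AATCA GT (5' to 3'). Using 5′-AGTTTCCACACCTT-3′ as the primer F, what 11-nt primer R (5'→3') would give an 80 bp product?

5'-AATGTATGACC-3'

The forward primer binds at positions 30–43, so an 80 bp product ends at position 30 + 80 − 1 = 109.
The reverse primer anneals to the top strand over positions 99–109, i.e. to GGTCATACATT.
Its sequence written 5'→3' is the reverse complement: AATGTATGACC.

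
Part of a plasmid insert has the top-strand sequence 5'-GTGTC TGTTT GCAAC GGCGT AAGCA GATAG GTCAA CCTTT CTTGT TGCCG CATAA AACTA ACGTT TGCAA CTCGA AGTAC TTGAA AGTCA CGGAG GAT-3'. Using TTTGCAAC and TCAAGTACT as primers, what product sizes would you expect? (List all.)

77 bp, 21 bp

The forward primer TTTGCAAC matches the top strand at positions 8–15, 64–71.
The reverse primer's reverse complement is AGTACTTGA, matching at positions 76–84.
Each forward site pairs with the reverse site to give a product ending at position 84: sizes 77, 21 bp.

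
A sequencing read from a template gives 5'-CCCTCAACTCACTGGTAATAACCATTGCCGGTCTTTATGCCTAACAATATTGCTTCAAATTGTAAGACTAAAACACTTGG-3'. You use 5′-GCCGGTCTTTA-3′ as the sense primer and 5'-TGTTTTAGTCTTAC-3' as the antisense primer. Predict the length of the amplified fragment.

49 bp

The forward primer matches the template at positions 27–37.
The reverse primer's reverse complement is GTAAGACTAAAACA, which matches the template at positions 62–75.
The product runs from position 27 to position 75, so its length is 75 − 27 + 1 = 49 bp.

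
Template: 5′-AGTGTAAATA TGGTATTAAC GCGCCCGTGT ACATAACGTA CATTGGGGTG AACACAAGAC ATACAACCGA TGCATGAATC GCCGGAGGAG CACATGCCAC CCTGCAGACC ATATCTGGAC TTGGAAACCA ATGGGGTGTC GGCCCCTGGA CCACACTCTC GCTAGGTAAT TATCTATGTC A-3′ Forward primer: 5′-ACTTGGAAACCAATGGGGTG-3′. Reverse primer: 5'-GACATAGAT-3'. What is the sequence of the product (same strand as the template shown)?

Scanning the template, ACTTGGAAACCAATGGGGTG occurs at positions 119–138; this primer anneals to the bottom strand there with its 3' end pointing downstream.
The reverse primer's reverse complement is ATCTATGTC, which matches the template at positions 172–180.
The product is the template from position 119 through 180 (62 bp).

5'-ACTTGGAAACCAATGGGGTGTCGGCCCCTGGACCACACTCTCGCTAGGTAATTATCTATGTC-3'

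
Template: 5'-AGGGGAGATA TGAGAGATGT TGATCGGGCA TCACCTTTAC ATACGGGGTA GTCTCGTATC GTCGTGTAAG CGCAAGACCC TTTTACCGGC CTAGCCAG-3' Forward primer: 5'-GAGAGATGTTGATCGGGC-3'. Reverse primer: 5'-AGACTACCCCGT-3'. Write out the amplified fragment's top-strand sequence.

5'-GAGAGATGTTGATCGGGCATCACCTTTACATACGGGGTAGTCT-3'

Scanning the template, GAGAGATGTTGATCGGGC occurs at positions 12–29; this primer anneals to the bottom strand there with its 3' end pointing downstream.
Taking the reverse complement of AGACTACCCCGT gives ACGGGGTAGTCT, found at positions 43–54 on the template; the primer anneals here to the top strand with its 3' end pointing upstream.
The product is the template from position 12 through 54 (43 bp).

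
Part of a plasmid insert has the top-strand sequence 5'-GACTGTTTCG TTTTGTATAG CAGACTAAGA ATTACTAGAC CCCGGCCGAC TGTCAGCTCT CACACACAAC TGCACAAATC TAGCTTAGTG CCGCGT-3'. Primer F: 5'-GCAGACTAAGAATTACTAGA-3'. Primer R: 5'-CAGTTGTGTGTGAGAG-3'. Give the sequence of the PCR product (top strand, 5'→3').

5'-GCAGACTAAGAATTACTAGACCCCGGCCGACTGTCAGCTCTCACACACAACTG-3'

Scanning the template, GCAGACTAAGAATTACTAGA occurs at positions 20–39; this primer anneals to the bottom strand there with its 3' end pointing downstream.
Reverse complement of the reverse primer: CTCTCACACACAACTG. This occurs on the top strand at positions 57–72.
The product is the template from position 20 through 72 (53 bp).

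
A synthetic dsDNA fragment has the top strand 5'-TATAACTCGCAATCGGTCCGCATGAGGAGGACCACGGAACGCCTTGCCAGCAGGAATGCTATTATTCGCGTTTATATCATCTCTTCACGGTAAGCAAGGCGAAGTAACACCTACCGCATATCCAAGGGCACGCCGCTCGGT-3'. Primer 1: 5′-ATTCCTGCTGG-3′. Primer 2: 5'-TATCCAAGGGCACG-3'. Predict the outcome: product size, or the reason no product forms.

No product — the primers' 3' ends point away from each other.

Primer 1 (ATTCCTGCTGG) has reverse complement CCAGCAGGAAT, which matches the top strand at positions 47–57; primer 1 anneals to the top strand there with its 3' end pointing upstream toward position 47.
Primer 2 (TATCCAAGGGCACG) matches the top strand directly at positions 119–132; it anneals to the bottom strand with its 3' end pointing downstream toward position 132.
The 3' ends diverge (primer 1 extends toward position 1, primer 2 toward position 141), so the primers never converge on a shared product.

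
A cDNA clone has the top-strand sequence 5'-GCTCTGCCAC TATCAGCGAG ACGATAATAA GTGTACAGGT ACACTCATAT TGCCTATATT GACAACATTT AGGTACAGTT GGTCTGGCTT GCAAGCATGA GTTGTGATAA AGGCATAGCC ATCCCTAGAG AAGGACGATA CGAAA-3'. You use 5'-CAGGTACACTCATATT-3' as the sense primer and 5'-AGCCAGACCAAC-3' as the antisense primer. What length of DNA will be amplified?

Scanning the template, CAGGTACACTCATATT occurs at positions 36–51; this primer anneals to the bottom strand there with its 3' end pointing downstream.
The reverse primer's reverse complement is GTTGGTCTGGCT, which matches the template at positions 78–89.
The product runs from position 36 to position 89, so its length is 89 − 36 + 1 = 54 bp.

54 bp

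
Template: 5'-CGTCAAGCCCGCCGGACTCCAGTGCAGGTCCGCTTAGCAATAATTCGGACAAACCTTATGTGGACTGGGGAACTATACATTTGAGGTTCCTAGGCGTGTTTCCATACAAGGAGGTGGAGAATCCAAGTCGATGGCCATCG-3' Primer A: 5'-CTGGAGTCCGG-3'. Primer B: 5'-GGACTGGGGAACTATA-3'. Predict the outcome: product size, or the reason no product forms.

Primer A (CTGGAGTCCGG) has reverse complement CCGGACTCCAG, which matches the top strand at positions 12–22; primer A anneals to the top strand there with its 3' end pointing upstream toward position 12.
Primer B (GGACTGGGGAACTATA) matches the top strand directly at positions 62–77; it anneals to the bottom strand with its 3' end pointing downstream toward position 77.
The 3' ends diverge (primer A extends toward position 1, primer B toward position 140), so the primers never converge on a shared product.

No product — the primers' 3' ends point away from each other.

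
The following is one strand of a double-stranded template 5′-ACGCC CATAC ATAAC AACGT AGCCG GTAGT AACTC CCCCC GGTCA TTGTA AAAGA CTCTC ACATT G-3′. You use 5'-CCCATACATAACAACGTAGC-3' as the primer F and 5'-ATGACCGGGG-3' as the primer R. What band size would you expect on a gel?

43 bp

The forward primer matches the template at positions 4–23.
Taking the reverse complement of ATGACCGGGG gives CCCCGGTCAT, found at positions 37–46 on the template; the primer anneals here to the top strand with its 3' end pointing upstream.
Product length = (reverse-primer end) − (forward-primer start) + 1 = 46 − 4 + 1 = 43 bp.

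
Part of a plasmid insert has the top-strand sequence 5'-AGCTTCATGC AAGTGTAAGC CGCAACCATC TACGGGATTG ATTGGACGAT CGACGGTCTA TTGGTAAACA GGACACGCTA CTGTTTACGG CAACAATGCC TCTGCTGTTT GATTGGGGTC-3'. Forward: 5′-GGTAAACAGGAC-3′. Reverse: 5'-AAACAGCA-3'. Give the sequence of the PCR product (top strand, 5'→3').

5'-GGTAAACAGGACACGCTACTGTTTACGGCAACAATGCCTCTGCTGTTT-3'

The forward primer matches the template at positions 63–74.
Reverse complement of the reverse primer: TGCTGTTT. This occurs on the top strand at positions 103–110.
The product is the template from position 63 through 110 (48 bp).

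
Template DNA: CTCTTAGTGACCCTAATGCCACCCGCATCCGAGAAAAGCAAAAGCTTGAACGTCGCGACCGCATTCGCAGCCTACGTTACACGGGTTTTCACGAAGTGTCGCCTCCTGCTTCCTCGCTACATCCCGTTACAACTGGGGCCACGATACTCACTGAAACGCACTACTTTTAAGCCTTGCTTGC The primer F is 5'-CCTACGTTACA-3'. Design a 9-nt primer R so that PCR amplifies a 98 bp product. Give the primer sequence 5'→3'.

The forward primer binds at positions 71–81, so a 98 bp product ends at position 71 + 98 − 1 = 168.
The reverse primer anneals to the top strand over positions 160–168, i.e. to ACTACTTTT.
Its sequence written 5'→3' is the reverse complement: AAAAGTAGT.

5'-AAAAGTAGT-3'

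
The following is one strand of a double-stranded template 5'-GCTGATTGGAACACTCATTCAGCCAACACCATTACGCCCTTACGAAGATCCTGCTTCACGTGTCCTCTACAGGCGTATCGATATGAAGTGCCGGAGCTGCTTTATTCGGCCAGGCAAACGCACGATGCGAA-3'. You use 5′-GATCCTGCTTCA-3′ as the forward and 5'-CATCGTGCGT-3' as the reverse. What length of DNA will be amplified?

81 bp

Scanning the template, GATCCTGCTTCA occurs at positions 47–58; this primer anneals to the bottom strand there with its 3' end pointing downstream.
Taking the reverse complement of CATCGTGCGT gives ACGCACGATG, found at positions 118–127 on the template; the primer anneals here to the top strand with its 3' end pointing upstream.
The product runs from position 47 to position 127, so its length is 127 − 47 + 1 = 81 bp.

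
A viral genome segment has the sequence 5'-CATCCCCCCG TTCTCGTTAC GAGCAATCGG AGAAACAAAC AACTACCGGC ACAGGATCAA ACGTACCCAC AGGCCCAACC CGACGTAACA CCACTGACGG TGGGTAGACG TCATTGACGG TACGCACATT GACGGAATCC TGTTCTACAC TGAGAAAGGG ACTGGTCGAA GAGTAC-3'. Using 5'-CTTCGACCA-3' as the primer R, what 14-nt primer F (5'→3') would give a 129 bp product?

The reverse primer's reverse complement TGGTCGAAG matches the template at positions 163–171, so the product ends at position 171.
A 129 bp product then starts at position 171 − 129 + 1 = 43.
The forward primer is identical to the top strand there: CTACCGGCACAGGA.

5'-CTACCGGCACAGGA-3'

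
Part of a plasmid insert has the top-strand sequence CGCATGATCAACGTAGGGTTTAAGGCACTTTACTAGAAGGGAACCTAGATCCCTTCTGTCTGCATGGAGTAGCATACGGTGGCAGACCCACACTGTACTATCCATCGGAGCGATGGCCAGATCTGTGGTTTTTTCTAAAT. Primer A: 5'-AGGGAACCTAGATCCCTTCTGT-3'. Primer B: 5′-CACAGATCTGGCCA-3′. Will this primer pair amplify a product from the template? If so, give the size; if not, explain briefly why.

Yes — a 90 bp product.

Primer A (AGGGAACCTAGATCCCTTCTGT) matches the top strand at positions 38–59; it acts as a forward primer.
Primer B's reverse complement is TGGCCAGATCTGTG, matching the top strand at positions 114–127; it acts as a reverse primer.
The 3' ends face each other across positions 38–127, giving a 90 bp product.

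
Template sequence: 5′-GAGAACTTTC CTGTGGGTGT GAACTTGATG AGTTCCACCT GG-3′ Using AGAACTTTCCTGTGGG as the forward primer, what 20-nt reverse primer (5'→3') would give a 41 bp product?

5'-CCAGGTGGAACTCATCAAGT-3'

The forward primer binds at positions 2–17, so a 41 bp product ends at position 2 + 41 − 1 = 42.
The reverse primer anneals to the top strand over positions 23–42, i.e. to ACTTGATGAGTTCCACCTGG.
Its sequence written 5'→3' is the reverse complement: CCAGGTGGAACTCATCAAGT.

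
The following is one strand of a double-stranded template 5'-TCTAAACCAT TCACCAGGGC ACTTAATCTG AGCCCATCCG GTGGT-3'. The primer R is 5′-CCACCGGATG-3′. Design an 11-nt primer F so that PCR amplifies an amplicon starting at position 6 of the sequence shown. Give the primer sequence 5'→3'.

5'-ACCATTCACCA-3'

The reverse primer's reverse complement CATCCGGTGG matches the template at positions 35–44; the product starts at position 6.
The forward primer is identical to the top strand over positions 6–16: ACCATTCACCA.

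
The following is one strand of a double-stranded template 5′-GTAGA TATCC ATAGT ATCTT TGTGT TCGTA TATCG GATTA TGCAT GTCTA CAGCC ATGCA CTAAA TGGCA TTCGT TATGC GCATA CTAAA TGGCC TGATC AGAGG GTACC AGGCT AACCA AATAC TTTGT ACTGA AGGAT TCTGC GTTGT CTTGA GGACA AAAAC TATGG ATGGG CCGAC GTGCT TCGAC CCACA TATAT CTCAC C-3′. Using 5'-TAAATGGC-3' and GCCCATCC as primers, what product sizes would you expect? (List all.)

115 bp, 90 bp

The forward primer TAAATGGC matches the top strand at positions 62–69, 87–94.
The reverse primer's reverse complement is GGATGGGC, matching at positions 169–176.
Each forward site pairs with the reverse site to give a product ending at position 176: sizes 115, 90 bp.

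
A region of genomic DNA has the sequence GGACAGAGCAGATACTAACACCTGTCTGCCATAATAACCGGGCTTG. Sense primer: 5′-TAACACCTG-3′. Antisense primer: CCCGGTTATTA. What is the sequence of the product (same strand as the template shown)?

The forward primer matches the template at positions 16–24.
The reverse primer's reverse complement is TAATAACCGGG, which matches the template at positions 32–42.
The product is the template from position 16 through 42 (27 bp).

5'-TAACACCTGTCTGCCATAATAACCGGG-3'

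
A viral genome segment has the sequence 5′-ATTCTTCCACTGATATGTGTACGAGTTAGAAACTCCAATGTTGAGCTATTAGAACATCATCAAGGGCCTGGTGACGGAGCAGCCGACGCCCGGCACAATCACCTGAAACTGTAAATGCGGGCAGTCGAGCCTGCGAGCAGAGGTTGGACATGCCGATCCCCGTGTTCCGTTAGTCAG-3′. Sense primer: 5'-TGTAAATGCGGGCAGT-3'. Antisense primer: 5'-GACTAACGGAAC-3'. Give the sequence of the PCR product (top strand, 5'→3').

Forward primer TGTAAATGCGGGCAGT is found on the top strand at positions 110–125.
Taking the reverse complement of GACTAACGGAAC gives GTTCCGTTAGTC, found at positions 164–175 on the template; the primer anneals here to the top strand with its 3' end pointing upstream.
The product is the template from position 110 through 175 (66 bp).

5'-TGTAAATGCGGGCAGTCGAGCCTGCGAGCAGAGGTTGGACATGCCGATCCCCGTGTTCCGTTAGTC-3'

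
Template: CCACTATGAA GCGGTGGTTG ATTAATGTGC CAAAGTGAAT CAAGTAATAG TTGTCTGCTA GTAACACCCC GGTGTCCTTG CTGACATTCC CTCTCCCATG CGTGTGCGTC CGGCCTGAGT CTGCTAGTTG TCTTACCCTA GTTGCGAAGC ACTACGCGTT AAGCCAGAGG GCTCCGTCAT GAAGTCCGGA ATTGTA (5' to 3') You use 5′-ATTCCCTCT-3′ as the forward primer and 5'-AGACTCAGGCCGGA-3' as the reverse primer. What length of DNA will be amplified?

Forward primer ATTCCCTCT is found on the top strand at positions 86–94.
The reverse primer's reverse complement is TCCGGCCTGAGTCT, which matches the template at positions 109–122.
The product runs from position 86 to position 122, so its length is 122 − 86 + 1 = 37 bp.

37 bp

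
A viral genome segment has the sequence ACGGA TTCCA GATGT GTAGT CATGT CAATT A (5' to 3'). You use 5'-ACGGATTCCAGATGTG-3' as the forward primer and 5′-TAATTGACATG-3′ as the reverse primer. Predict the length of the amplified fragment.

31 bp

Scanning the template, ACGGATTCCAGATGTG occurs at positions 1–16; this primer anneals to the bottom strand there with its 3' end pointing downstream.
Reverse complement of the reverse primer: CATGTCAATTA. This occurs on the top strand at positions 21–31.
The product runs from position 1 to position 31, so its length is 31 − 1 + 1 = 31 bp.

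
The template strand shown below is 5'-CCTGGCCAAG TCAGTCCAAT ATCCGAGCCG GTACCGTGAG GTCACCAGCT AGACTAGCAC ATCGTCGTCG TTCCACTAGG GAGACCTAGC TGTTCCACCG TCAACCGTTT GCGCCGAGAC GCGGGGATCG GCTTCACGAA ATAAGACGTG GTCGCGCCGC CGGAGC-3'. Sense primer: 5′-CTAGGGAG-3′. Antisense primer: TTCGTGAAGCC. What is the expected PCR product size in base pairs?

Scanning the template, CTAGGGAG occurs at positions 76–83; this primer anneals to the bottom strand there with its 3' end pointing downstream.
Reverse complement of the reverse primer: GGCTTCACGAA. This occurs on the top strand at positions 130–140.
Amplicon spans positions 76–140: 65 bp.

65 bp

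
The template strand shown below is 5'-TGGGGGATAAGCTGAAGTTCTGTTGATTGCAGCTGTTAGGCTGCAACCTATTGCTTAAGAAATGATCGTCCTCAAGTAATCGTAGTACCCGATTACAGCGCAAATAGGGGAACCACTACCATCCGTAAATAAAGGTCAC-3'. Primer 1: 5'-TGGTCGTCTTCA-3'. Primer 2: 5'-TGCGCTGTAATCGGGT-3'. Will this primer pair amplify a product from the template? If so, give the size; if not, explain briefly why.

No product — primer 1 has no binding site in the template.

Primer 1 (TGGTCGTCTTCA) does not match the top strand, and its reverse complement TGAAGACGACCA does not match either.
With no annealing site for primer 1, no amplification occurs.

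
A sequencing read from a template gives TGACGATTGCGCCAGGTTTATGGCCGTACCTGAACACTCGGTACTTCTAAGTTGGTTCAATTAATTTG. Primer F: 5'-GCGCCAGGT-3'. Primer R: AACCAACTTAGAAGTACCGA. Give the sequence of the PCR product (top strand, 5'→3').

Scanning the template, GCGCCAGGT occurs at positions 9–17; this primer anneals to the bottom strand there with its 3' end pointing downstream.
Taking the reverse complement of AACCAACTTAGAAGTACCGA gives TCGGTACTTCTAAGTTGGTT, found at positions 38–57 on the template; the primer anneals here to the top strand with its 3' end pointing upstream.
The product is the template from position 9 through 57 (49 bp).

5'-GCGCCAGGTTTATGGCCGTACCTGAACACTCGGTACTTCTAAGTTGGTT-3'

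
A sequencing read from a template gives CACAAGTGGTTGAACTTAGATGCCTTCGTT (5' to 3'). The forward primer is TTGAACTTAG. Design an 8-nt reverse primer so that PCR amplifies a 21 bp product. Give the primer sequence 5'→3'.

5'-AACGAAGG-3'

The forward primer binds at positions 10–19, so a 21 bp product ends at position 10 + 21 − 1 = 30.
The reverse primer anneals to the top strand over positions 23–30, i.e. to CCTTCGTT.
Its sequence written 5'→3' is the reverse complement: AACGAAGG.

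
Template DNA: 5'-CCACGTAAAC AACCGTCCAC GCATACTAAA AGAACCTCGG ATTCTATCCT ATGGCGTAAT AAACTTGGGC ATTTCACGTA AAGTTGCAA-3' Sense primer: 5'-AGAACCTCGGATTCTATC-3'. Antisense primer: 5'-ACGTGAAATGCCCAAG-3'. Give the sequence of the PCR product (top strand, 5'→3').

Scanning the template, AGAACCTCGGATTCTATC occurs at positions 31–48; this primer anneals to the bottom strand there with its 3' end pointing downstream.
Taking the reverse complement of ACGTGAAATGCCCAAG gives CTTGGGCATTTCACGT, found at positions 64–79 on the template; the primer anneals here to the top strand with its 3' end pointing upstream.
The product is the template from position 31 through 79 (49 bp).

5'-AGAACCTCGGATTCTATCCTATGGCGTAATAAACTTGGGCATTTCACGT-3'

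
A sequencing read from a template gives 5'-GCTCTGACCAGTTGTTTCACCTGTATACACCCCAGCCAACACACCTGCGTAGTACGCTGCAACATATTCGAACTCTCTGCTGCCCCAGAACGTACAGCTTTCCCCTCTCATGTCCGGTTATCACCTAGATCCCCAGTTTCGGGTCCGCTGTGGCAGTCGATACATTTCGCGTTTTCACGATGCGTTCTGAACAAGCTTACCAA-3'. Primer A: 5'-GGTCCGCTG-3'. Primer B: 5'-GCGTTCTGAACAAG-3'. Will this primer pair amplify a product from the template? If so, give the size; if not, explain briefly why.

Primer A (GGTCCGCTG) matches the top strand at positions 142–150 (3' end points downstream).
Primer B (GCGTTCTGAACAAG) also matches the top strand directly, at positions 182–195 — its reverse complement CTTGTTCAGAACGC is not present.
Both primers anneal to the bottom strand with 3' ends pointing the same way, so neither can prime synthesis back toward the other.

No product — both primers anneal to the same strand and extend in the same direction.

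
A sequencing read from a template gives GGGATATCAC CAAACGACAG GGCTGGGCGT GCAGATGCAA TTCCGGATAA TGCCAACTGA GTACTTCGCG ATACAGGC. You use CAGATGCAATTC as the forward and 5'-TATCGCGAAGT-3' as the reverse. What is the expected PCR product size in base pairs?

The forward primer matches the template at positions 32–43.
The reverse primer's reverse complement is ACTTCGCGATA, which matches the template at positions 63–73.
Product length = (reverse-primer end) − (forward-primer start) + 1 = 73 − 32 + 1 = 42 bp.

42 bp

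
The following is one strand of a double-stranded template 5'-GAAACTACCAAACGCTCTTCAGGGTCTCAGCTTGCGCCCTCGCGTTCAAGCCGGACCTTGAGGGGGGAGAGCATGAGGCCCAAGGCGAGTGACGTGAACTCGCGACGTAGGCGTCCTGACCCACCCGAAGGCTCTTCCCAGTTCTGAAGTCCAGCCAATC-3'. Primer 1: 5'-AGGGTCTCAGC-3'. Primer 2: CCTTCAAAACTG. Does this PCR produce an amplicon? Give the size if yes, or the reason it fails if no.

Primer 2 (CCTTCAAAACTG) does not match the top strand, and its reverse complement CAGTTTTGAAGG does not match either.
With no annealing site for primer 2, no amplification occurs.

No product — primer 2 has no binding site in the template.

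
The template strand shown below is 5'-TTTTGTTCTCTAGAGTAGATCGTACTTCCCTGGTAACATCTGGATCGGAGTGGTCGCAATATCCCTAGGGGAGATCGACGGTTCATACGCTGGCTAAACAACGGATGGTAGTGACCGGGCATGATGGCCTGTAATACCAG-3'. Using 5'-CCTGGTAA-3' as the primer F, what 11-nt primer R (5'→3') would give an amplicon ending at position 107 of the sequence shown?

The forward primer binds at positions 29–36; the product's 3' end on the top strand is position 107.
The reverse primer anneals to the top strand over positions 97–107, i.e. to AACAACGGATG.
Its sequence written 5'→3' is the reverse complement: CATCCGTTGTT.

5'-CATCCGTTGTT-3'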